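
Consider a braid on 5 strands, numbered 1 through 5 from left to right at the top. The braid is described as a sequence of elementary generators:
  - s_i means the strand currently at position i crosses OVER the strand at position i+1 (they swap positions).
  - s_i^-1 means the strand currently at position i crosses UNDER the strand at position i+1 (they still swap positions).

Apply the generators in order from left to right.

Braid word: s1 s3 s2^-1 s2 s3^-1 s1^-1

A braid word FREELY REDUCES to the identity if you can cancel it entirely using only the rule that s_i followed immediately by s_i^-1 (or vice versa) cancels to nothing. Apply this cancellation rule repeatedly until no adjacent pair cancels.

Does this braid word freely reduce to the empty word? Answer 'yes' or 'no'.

Gen 1 (s1): push. Stack: [s1]
Gen 2 (s3): push. Stack: [s1 s3]
Gen 3 (s2^-1): push. Stack: [s1 s3 s2^-1]
Gen 4 (s2): cancels prior s2^-1. Stack: [s1 s3]
Gen 5 (s3^-1): cancels prior s3. Stack: [s1]
Gen 6 (s1^-1): cancels prior s1. Stack: []
Reduced word: (empty)

Answer: yes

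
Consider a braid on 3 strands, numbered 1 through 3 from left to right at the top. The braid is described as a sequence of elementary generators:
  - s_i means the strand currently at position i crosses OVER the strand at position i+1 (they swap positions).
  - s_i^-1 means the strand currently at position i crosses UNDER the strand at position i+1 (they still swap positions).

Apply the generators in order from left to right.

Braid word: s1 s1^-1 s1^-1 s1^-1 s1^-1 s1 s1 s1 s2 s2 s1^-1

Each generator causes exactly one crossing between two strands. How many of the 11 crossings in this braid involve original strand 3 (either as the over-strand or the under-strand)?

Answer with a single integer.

Gen 1: crossing 1x2. Involves strand 3? no. Count so far: 0
Gen 2: crossing 2x1. Involves strand 3? no. Count so far: 0
Gen 3: crossing 1x2. Involves strand 3? no. Count so far: 0
Gen 4: crossing 2x1. Involves strand 3? no. Count so far: 0
Gen 5: crossing 1x2. Involves strand 3? no. Count so far: 0
Gen 6: crossing 2x1. Involves strand 3? no. Count so far: 0
Gen 7: crossing 1x2. Involves strand 3? no. Count so far: 0
Gen 8: crossing 2x1. Involves strand 3? no. Count so far: 0
Gen 9: crossing 2x3. Involves strand 3? yes. Count so far: 1
Gen 10: crossing 3x2. Involves strand 3? yes. Count so far: 2
Gen 11: crossing 1x2. Involves strand 3? no. Count so far: 2

Answer: 2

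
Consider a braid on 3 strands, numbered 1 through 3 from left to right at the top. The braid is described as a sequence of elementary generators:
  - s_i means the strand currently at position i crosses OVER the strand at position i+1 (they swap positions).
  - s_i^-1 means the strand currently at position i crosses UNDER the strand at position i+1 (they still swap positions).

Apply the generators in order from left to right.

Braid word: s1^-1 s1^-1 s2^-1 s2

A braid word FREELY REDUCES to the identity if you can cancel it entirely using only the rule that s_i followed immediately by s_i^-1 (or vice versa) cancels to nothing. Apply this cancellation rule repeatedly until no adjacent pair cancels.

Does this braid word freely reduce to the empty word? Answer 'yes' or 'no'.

Answer: no

Derivation:
Gen 1 (s1^-1): push. Stack: [s1^-1]
Gen 2 (s1^-1): push. Stack: [s1^-1 s1^-1]
Gen 3 (s2^-1): push. Stack: [s1^-1 s1^-1 s2^-1]
Gen 4 (s2): cancels prior s2^-1. Stack: [s1^-1 s1^-1]
Reduced word: s1^-1 s1^-1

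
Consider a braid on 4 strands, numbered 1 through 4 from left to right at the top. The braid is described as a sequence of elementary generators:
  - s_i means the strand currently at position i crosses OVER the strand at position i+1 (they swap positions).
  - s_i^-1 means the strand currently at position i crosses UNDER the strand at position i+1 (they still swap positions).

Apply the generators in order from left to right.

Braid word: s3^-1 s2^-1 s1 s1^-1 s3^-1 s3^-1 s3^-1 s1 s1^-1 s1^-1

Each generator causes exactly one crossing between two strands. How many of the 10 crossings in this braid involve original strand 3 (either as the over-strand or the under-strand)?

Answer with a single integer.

Gen 1: crossing 3x4. Involves strand 3? yes. Count so far: 1
Gen 2: crossing 2x4. Involves strand 3? no. Count so far: 1
Gen 3: crossing 1x4. Involves strand 3? no. Count so far: 1
Gen 4: crossing 4x1. Involves strand 3? no. Count so far: 1
Gen 5: crossing 2x3. Involves strand 3? yes. Count so far: 2
Gen 6: crossing 3x2. Involves strand 3? yes. Count so far: 3
Gen 7: crossing 2x3. Involves strand 3? yes. Count so far: 4
Gen 8: crossing 1x4. Involves strand 3? no. Count so far: 4
Gen 9: crossing 4x1. Involves strand 3? no. Count so far: 4
Gen 10: crossing 1x4. Involves strand 3? no. Count so far: 4

Answer: 4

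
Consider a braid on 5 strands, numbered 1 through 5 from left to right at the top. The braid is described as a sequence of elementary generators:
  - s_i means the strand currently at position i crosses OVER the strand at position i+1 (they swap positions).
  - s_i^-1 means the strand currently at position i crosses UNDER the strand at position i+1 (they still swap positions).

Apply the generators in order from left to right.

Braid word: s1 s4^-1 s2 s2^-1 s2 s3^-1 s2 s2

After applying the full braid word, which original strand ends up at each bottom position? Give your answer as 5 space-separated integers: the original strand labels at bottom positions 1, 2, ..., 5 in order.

Answer: 2 3 5 1 4

Derivation:
Gen 1 (s1): strand 1 crosses over strand 2. Perm now: [2 1 3 4 5]
Gen 2 (s4^-1): strand 4 crosses under strand 5. Perm now: [2 1 3 5 4]
Gen 3 (s2): strand 1 crosses over strand 3. Perm now: [2 3 1 5 4]
Gen 4 (s2^-1): strand 3 crosses under strand 1. Perm now: [2 1 3 5 4]
Gen 5 (s2): strand 1 crosses over strand 3. Perm now: [2 3 1 5 4]
Gen 6 (s3^-1): strand 1 crosses under strand 5. Perm now: [2 3 5 1 4]
Gen 7 (s2): strand 3 crosses over strand 5. Perm now: [2 5 3 1 4]
Gen 8 (s2): strand 5 crosses over strand 3. Perm now: [2 3 5 1 4]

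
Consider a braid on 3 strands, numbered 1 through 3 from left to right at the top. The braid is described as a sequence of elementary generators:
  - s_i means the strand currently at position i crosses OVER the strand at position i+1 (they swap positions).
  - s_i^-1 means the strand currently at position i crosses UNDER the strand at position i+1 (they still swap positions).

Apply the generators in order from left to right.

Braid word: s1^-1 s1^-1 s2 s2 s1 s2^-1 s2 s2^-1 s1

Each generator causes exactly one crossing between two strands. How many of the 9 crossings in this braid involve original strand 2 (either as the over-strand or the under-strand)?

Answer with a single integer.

Gen 1: crossing 1x2. Involves strand 2? yes. Count so far: 1
Gen 2: crossing 2x1. Involves strand 2? yes. Count so far: 2
Gen 3: crossing 2x3. Involves strand 2? yes. Count so far: 3
Gen 4: crossing 3x2. Involves strand 2? yes. Count so far: 4
Gen 5: crossing 1x2. Involves strand 2? yes. Count so far: 5
Gen 6: crossing 1x3. Involves strand 2? no. Count so far: 5
Gen 7: crossing 3x1. Involves strand 2? no. Count so far: 5
Gen 8: crossing 1x3. Involves strand 2? no. Count so far: 5
Gen 9: crossing 2x3. Involves strand 2? yes. Count so far: 6

Answer: 6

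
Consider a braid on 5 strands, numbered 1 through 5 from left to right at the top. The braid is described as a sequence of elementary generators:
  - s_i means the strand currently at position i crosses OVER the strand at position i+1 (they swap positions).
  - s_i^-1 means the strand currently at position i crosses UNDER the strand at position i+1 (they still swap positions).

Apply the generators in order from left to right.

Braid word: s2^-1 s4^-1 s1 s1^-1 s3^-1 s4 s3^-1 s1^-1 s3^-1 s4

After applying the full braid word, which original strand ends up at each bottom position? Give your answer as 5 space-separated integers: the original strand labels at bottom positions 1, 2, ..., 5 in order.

Answer: 3 1 5 2 4

Derivation:
Gen 1 (s2^-1): strand 2 crosses under strand 3. Perm now: [1 3 2 4 5]
Gen 2 (s4^-1): strand 4 crosses under strand 5. Perm now: [1 3 2 5 4]
Gen 3 (s1): strand 1 crosses over strand 3. Perm now: [3 1 2 5 4]
Gen 4 (s1^-1): strand 3 crosses under strand 1. Perm now: [1 3 2 5 4]
Gen 5 (s3^-1): strand 2 crosses under strand 5. Perm now: [1 3 5 2 4]
Gen 6 (s4): strand 2 crosses over strand 4. Perm now: [1 3 5 4 2]
Gen 7 (s3^-1): strand 5 crosses under strand 4. Perm now: [1 3 4 5 2]
Gen 8 (s1^-1): strand 1 crosses under strand 3. Perm now: [3 1 4 5 2]
Gen 9 (s3^-1): strand 4 crosses under strand 5. Perm now: [3 1 5 4 2]
Gen 10 (s4): strand 4 crosses over strand 2. Perm now: [3 1 5 2 4]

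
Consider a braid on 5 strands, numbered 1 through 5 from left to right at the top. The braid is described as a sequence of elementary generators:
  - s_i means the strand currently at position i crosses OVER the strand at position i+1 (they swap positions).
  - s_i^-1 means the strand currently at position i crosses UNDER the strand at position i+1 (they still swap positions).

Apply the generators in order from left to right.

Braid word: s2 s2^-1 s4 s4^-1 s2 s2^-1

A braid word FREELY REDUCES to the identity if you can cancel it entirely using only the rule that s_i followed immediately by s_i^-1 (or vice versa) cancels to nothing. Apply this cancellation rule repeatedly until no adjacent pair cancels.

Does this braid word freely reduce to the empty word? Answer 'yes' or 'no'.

Answer: yes

Derivation:
Gen 1 (s2): push. Stack: [s2]
Gen 2 (s2^-1): cancels prior s2. Stack: []
Gen 3 (s4): push. Stack: [s4]
Gen 4 (s4^-1): cancels prior s4. Stack: []
Gen 5 (s2): push. Stack: [s2]
Gen 6 (s2^-1): cancels prior s2. Stack: []
Reduced word: (empty)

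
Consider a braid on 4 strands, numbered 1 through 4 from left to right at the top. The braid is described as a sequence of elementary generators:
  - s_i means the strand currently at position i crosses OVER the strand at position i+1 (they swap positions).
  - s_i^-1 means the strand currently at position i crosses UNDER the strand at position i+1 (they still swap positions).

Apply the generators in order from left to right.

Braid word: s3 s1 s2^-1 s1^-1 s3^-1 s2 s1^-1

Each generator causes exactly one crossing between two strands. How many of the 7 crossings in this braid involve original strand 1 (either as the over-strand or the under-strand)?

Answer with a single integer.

Gen 1: crossing 3x4. Involves strand 1? no. Count so far: 0
Gen 2: crossing 1x2. Involves strand 1? yes. Count so far: 1
Gen 3: crossing 1x4. Involves strand 1? yes. Count so far: 2
Gen 4: crossing 2x4. Involves strand 1? no. Count so far: 2
Gen 5: crossing 1x3. Involves strand 1? yes. Count so far: 3
Gen 6: crossing 2x3. Involves strand 1? no. Count so far: 3
Gen 7: crossing 4x3. Involves strand 1? no. Count so far: 3

Answer: 3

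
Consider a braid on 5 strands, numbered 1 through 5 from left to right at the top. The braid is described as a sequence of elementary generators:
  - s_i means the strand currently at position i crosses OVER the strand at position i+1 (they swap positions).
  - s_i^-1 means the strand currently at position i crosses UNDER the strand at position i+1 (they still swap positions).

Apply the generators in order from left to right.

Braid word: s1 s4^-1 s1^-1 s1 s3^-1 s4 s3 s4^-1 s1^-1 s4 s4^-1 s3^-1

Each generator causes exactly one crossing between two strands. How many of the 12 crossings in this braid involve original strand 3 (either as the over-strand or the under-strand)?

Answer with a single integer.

Answer: 6

Derivation:
Gen 1: crossing 1x2. Involves strand 3? no. Count so far: 0
Gen 2: crossing 4x5. Involves strand 3? no. Count so far: 0
Gen 3: crossing 2x1. Involves strand 3? no. Count so far: 0
Gen 4: crossing 1x2. Involves strand 3? no. Count so far: 0
Gen 5: crossing 3x5. Involves strand 3? yes. Count so far: 1
Gen 6: crossing 3x4. Involves strand 3? yes. Count so far: 2
Gen 7: crossing 5x4. Involves strand 3? no. Count so far: 2
Gen 8: crossing 5x3. Involves strand 3? yes. Count so far: 3
Gen 9: crossing 2x1. Involves strand 3? no. Count so far: 3
Gen 10: crossing 3x5. Involves strand 3? yes. Count so far: 4
Gen 11: crossing 5x3. Involves strand 3? yes. Count so far: 5
Gen 12: crossing 4x3. Involves strand 3? yes. Count so far: 6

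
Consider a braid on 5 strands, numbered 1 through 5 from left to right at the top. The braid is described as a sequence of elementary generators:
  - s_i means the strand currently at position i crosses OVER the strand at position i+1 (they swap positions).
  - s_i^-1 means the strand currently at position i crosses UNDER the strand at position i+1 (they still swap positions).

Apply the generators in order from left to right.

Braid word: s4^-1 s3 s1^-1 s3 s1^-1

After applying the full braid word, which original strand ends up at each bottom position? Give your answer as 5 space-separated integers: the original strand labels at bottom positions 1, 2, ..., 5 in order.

Gen 1 (s4^-1): strand 4 crosses under strand 5. Perm now: [1 2 3 5 4]
Gen 2 (s3): strand 3 crosses over strand 5. Perm now: [1 2 5 3 4]
Gen 3 (s1^-1): strand 1 crosses under strand 2. Perm now: [2 1 5 3 4]
Gen 4 (s3): strand 5 crosses over strand 3. Perm now: [2 1 3 5 4]
Gen 5 (s1^-1): strand 2 crosses under strand 1. Perm now: [1 2 3 5 4]

Answer: 1 2 3 5 4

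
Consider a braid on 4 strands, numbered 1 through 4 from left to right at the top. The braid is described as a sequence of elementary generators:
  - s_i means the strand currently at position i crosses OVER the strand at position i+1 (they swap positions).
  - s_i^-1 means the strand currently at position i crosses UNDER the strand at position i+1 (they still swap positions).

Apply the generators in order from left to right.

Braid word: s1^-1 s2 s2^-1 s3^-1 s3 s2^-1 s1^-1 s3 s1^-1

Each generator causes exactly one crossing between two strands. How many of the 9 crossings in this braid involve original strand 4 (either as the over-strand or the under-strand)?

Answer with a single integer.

Gen 1: crossing 1x2. Involves strand 4? no. Count so far: 0
Gen 2: crossing 1x3. Involves strand 4? no. Count so far: 0
Gen 3: crossing 3x1. Involves strand 4? no. Count so far: 0
Gen 4: crossing 3x4. Involves strand 4? yes. Count so far: 1
Gen 5: crossing 4x3. Involves strand 4? yes. Count so far: 2
Gen 6: crossing 1x3. Involves strand 4? no. Count so far: 2
Gen 7: crossing 2x3. Involves strand 4? no. Count so far: 2
Gen 8: crossing 1x4. Involves strand 4? yes. Count so far: 3
Gen 9: crossing 3x2. Involves strand 4? no. Count so far: 3

Answer: 3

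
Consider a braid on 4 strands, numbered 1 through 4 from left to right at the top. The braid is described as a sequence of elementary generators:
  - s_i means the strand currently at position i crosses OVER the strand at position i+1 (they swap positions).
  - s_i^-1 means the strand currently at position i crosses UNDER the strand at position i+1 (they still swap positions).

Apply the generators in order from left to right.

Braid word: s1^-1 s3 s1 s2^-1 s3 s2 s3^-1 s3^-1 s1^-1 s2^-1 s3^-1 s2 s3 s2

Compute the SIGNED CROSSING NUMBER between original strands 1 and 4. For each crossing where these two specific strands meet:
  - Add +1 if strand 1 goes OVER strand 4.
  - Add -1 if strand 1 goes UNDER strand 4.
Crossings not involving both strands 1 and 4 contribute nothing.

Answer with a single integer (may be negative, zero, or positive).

Gen 1: crossing 1x2. Both 1&4? no. Sum: 0
Gen 2: crossing 3x4. Both 1&4? no. Sum: 0
Gen 3: crossing 2x1. Both 1&4? no. Sum: 0
Gen 4: crossing 2x4. Both 1&4? no. Sum: 0
Gen 5: crossing 2x3. Both 1&4? no. Sum: 0
Gen 6: crossing 4x3. Both 1&4? no. Sum: 0
Gen 7: crossing 4x2. Both 1&4? no. Sum: 0
Gen 8: crossing 2x4. Both 1&4? no. Sum: 0
Gen 9: crossing 1x3. Both 1&4? no. Sum: 0
Gen 10: 1 under 4. Both 1&4? yes. Contrib: -1. Sum: -1
Gen 11: crossing 1x2. Both 1&4? no. Sum: -1
Gen 12: crossing 4x2. Both 1&4? no. Sum: -1
Gen 13: 4 over 1. Both 1&4? yes. Contrib: -1. Sum: -2
Gen 14: crossing 2x1. Both 1&4? no. Sum: -2

Answer: -2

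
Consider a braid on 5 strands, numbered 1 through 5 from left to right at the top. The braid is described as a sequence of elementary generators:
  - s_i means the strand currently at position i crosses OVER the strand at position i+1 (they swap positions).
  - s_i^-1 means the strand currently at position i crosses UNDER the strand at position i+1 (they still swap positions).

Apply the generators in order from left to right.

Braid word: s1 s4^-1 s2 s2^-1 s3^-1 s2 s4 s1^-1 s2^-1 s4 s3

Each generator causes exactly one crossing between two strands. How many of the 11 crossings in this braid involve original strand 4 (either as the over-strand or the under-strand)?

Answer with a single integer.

Gen 1: crossing 1x2. Involves strand 4? no. Count so far: 0
Gen 2: crossing 4x5. Involves strand 4? yes. Count so far: 1
Gen 3: crossing 1x3. Involves strand 4? no. Count so far: 1
Gen 4: crossing 3x1. Involves strand 4? no. Count so far: 1
Gen 5: crossing 3x5. Involves strand 4? no. Count so far: 1
Gen 6: crossing 1x5. Involves strand 4? no. Count so far: 1
Gen 7: crossing 3x4. Involves strand 4? yes. Count so far: 2
Gen 8: crossing 2x5. Involves strand 4? no. Count so far: 2
Gen 9: crossing 2x1. Involves strand 4? no. Count so far: 2
Gen 10: crossing 4x3. Involves strand 4? yes. Count so far: 3
Gen 11: crossing 2x3. Involves strand 4? no. Count so far: 3

Answer: 3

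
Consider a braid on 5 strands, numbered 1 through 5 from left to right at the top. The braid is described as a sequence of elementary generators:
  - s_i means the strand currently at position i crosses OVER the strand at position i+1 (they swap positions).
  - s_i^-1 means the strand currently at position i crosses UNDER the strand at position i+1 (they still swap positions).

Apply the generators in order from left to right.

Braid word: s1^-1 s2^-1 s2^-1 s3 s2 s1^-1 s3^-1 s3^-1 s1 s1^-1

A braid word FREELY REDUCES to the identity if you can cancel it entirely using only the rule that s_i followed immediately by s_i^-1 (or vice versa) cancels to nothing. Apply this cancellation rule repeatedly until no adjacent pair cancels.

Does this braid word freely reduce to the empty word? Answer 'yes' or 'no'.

Gen 1 (s1^-1): push. Stack: [s1^-1]
Gen 2 (s2^-1): push. Stack: [s1^-1 s2^-1]
Gen 3 (s2^-1): push. Stack: [s1^-1 s2^-1 s2^-1]
Gen 4 (s3): push. Stack: [s1^-1 s2^-1 s2^-1 s3]
Gen 5 (s2): push. Stack: [s1^-1 s2^-1 s2^-1 s3 s2]
Gen 6 (s1^-1): push. Stack: [s1^-1 s2^-1 s2^-1 s3 s2 s1^-1]
Gen 7 (s3^-1): push. Stack: [s1^-1 s2^-1 s2^-1 s3 s2 s1^-1 s3^-1]
Gen 8 (s3^-1): push. Stack: [s1^-1 s2^-1 s2^-1 s3 s2 s1^-1 s3^-1 s3^-1]
Gen 9 (s1): push. Stack: [s1^-1 s2^-1 s2^-1 s3 s2 s1^-1 s3^-1 s3^-1 s1]
Gen 10 (s1^-1): cancels prior s1. Stack: [s1^-1 s2^-1 s2^-1 s3 s2 s1^-1 s3^-1 s3^-1]
Reduced word: s1^-1 s2^-1 s2^-1 s3 s2 s1^-1 s3^-1 s3^-1

Answer: no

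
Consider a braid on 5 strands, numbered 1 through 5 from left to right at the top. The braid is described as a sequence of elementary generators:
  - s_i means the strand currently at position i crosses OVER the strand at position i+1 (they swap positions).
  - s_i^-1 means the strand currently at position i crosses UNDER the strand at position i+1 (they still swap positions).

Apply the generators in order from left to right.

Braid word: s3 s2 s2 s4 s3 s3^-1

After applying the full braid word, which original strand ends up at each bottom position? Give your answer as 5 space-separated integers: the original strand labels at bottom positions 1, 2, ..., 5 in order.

Answer: 1 2 4 5 3

Derivation:
Gen 1 (s3): strand 3 crosses over strand 4. Perm now: [1 2 4 3 5]
Gen 2 (s2): strand 2 crosses over strand 4. Perm now: [1 4 2 3 5]
Gen 3 (s2): strand 4 crosses over strand 2. Perm now: [1 2 4 3 5]
Gen 4 (s4): strand 3 crosses over strand 5. Perm now: [1 2 4 5 3]
Gen 5 (s3): strand 4 crosses over strand 5. Perm now: [1 2 5 4 3]
Gen 6 (s3^-1): strand 5 crosses under strand 4. Perm now: [1 2 4 5 3]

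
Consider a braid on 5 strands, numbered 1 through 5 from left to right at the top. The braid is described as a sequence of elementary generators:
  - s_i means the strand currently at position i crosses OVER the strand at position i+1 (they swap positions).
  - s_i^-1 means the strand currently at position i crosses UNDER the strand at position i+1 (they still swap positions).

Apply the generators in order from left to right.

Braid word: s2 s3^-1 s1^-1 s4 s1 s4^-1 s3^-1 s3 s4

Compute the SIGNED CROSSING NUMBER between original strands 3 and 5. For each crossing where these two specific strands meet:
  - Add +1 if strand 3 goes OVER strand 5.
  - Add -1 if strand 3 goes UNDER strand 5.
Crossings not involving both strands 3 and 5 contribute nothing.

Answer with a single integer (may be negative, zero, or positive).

Gen 1: crossing 2x3. Both 3&5? no. Sum: 0
Gen 2: crossing 2x4. Both 3&5? no. Sum: 0
Gen 3: crossing 1x3. Both 3&5? no. Sum: 0
Gen 4: crossing 2x5. Both 3&5? no. Sum: 0
Gen 5: crossing 3x1. Both 3&5? no. Sum: 0
Gen 6: crossing 5x2. Both 3&5? no. Sum: 0
Gen 7: crossing 4x2. Both 3&5? no. Sum: 0
Gen 8: crossing 2x4. Both 3&5? no. Sum: 0
Gen 9: crossing 2x5. Both 3&5? no. Sum: 0

Answer: 0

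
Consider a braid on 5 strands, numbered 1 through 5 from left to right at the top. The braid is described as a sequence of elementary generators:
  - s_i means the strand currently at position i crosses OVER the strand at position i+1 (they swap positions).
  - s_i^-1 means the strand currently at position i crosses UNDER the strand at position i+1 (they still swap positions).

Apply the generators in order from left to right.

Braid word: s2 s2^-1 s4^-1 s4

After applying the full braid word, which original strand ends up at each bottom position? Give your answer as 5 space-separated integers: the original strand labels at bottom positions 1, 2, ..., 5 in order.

Answer: 1 2 3 4 5

Derivation:
Gen 1 (s2): strand 2 crosses over strand 3. Perm now: [1 3 2 4 5]
Gen 2 (s2^-1): strand 3 crosses under strand 2. Perm now: [1 2 3 4 5]
Gen 3 (s4^-1): strand 4 crosses under strand 5. Perm now: [1 2 3 5 4]
Gen 4 (s4): strand 5 crosses over strand 4. Perm now: [1 2 3 4 5]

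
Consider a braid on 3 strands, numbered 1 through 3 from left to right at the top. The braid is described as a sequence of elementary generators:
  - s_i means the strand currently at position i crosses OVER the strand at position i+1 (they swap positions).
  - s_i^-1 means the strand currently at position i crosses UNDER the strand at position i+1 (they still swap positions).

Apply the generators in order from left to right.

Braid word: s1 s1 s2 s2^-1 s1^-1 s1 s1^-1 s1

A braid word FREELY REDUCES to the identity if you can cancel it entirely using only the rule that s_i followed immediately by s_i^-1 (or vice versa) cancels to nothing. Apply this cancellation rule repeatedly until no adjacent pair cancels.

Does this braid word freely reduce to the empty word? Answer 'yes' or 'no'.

Answer: no

Derivation:
Gen 1 (s1): push. Stack: [s1]
Gen 2 (s1): push. Stack: [s1 s1]
Gen 3 (s2): push. Stack: [s1 s1 s2]
Gen 4 (s2^-1): cancels prior s2. Stack: [s1 s1]
Gen 5 (s1^-1): cancels prior s1. Stack: [s1]
Gen 6 (s1): push. Stack: [s1 s1]
Gen 7 (s1^-1): cancels prior s1. Stack: [s1]
Gen 8 (s1): push. Stack: [s1 s1]
Reduced word: s1 s1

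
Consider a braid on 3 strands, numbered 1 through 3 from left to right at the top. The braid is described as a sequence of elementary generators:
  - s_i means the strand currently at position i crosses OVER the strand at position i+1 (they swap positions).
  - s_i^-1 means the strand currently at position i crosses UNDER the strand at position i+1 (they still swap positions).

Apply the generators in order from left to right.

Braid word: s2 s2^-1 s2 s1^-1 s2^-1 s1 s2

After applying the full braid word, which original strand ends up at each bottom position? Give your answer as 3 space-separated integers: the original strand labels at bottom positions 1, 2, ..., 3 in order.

Gen 1 (s2): strand 2 crosses over strand 3. Perm now: [1 3 2]
Gen 2 (s2^-1): strand 3 crosses under strand 2. Perm now: [1 2 3]
Gen 3 (s2): strand 2 crosses over strand 3. Perm now: [1 3 2]
Gen 4 (s1^-1): strand 1 crosses under strand 3. Perm now: [3 1 2]
Gen 5 (s2^-1): strand 1 crosses under strand 2. Perm now: [3 2 1]
Gen 6 (s1): strand 3 crosses over strand 2. Perm now: [2 3 1]
Gen 7 (s2): strand 3 crosses over strand 1. Perm now: [2 1 3]

Answer: 2 1 3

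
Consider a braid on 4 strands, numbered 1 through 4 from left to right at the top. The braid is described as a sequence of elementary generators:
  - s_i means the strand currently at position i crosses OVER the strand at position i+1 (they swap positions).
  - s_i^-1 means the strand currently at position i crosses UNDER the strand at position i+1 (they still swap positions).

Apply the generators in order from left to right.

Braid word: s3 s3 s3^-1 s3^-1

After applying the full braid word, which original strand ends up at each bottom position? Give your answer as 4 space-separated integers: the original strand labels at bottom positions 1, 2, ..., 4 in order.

Gen 1 (s3): strand 3 crosses over strand 4. Perm now: [1 2 4 3]
Gen 2 (s3): strand 4 crosses over strand 3. Perm now: [1 2 3 4]
Gen 3 (s3^-1): strand 3 crosses under strand 4. Perm now: [1 2 4 3]
Gen 4 (s3^-1): strand 4 crosses under strand 3. Perm now: [1 2 3 4]

Answer: 1 2 3 4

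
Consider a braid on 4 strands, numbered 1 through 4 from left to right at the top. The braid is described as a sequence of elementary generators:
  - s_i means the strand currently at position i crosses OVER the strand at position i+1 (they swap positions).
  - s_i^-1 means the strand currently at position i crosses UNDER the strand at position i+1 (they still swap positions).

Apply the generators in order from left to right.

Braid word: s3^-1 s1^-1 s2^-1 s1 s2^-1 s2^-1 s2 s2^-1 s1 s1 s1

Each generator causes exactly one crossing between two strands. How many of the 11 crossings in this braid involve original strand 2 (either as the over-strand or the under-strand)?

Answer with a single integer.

Gen 1: crossing 3x4. Involves strand 2? no. Count so far: 0
Gen 2: crossing 1x2. Involves strand 2? yes. Count so far: 1
Gen 3: crossing 1x4. Involves strand 2? no. Count so far: 1
Gen 4: crossing 2x4. Involves strand 2? yes. Count so far: 2
Gen 5: crossing 2x1. Involves strand 2? yes. Count so far: 3
Gen 6: crossing 1x2. Involves strand 2? yes. Count so far: 4
Gen 7: crossing 2x1. Involves strand 2? yes. Count so far: 5
Gen 8: crossing 1x2. Involves strand 2? yes. Count so far: 6
Gen 9: crossing 4x2. Involves strand 2? yes. Count so far: 7
Gen 10: crossing 2x4. Involves strand 2? yes. Count so far: 8
Gen 11: crossing 4x2. Involves strand 2? yes. Count so far: 9

Answer: 9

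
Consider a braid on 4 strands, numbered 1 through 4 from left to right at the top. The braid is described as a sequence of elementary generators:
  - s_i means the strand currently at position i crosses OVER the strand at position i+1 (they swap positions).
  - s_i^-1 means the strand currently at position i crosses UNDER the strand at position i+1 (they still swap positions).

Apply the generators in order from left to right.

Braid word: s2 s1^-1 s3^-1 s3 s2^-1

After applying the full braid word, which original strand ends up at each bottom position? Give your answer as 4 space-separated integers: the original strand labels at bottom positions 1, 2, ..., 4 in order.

Gen 1 (s2): strand 2 crosses over strand 3. Perm now: [1 3 2 4]
Gen 2 (s1^-1): strand 1 crosses under strand 3. Perm now: [3 1 2 4]
Gen 3 (s3^-1): strand 2 crosses under strand 4. Perm now: [3 1 4 2]
Gen 4 (s3): strand 4 crosses over strand 2. Perm now: [3 1 2 4]
Gen 5 (s2^-1): strand 1 crosses under strand 2. Perm now: [3 2 1 4]

Answer: 3 2 1 4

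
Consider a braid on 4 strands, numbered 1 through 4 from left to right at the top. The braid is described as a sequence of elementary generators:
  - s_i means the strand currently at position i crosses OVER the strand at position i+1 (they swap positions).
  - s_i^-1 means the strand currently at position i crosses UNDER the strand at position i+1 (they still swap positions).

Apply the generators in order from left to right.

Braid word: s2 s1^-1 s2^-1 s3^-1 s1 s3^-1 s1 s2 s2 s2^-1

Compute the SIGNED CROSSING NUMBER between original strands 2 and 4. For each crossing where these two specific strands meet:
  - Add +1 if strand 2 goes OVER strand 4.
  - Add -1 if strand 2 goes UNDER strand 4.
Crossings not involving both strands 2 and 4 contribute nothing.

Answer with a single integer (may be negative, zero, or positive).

Answer: 0

Derivation:
Gen 1: crossing 2x3. Both 2&4? no. Sum: 0
Gen 2: crossing 1x3. Both 2&4? no. Sum: 0
Gen 3: crossing 1x2. Both 2&4? no. Sum: 0
Gen 4: crossing 1x4. Both 2&4? no. Sum: 0
Gen 5: crossing 3x2. Both 2&4? no. Sum: 0
Gen 6: crossing 4x1. Both 2&4? no. Sum: 0
Gen 7: crossing 2x3. Both 2&4? no. Sum: 0
Gen 8: crossing 2x1. Both 2&4? no. Sum: 0
Gen 9: crossing 1x2. Both 2&4? no. Sum: 0
Gen 10: crossing 2x1. Both 2&4? no. Sum: 0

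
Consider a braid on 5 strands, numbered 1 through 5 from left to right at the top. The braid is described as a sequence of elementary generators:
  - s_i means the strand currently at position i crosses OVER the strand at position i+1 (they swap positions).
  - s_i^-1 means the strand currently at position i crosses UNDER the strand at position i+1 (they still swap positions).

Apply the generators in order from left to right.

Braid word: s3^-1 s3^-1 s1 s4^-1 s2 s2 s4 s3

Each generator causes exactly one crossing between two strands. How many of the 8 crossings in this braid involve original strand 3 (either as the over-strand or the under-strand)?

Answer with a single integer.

Answer: 5

Derivation:
Gen 1: crossing 3x4. Involves strand 3? yes. Count so far: 1
Gen 2: crossing 4x3. Involves strand 3? yes. Count so far: 2
Gen 3: crossing 1x2. Involves strand 3? no. Count so far: 2
Gen 4: crossing 4x5. Involves strand 3? no. Count so far: 2
Gen 5: crossing 1x3. Involves strand 3? yes. Count so far: 3
Gen 6: crossing 3x1. Involves strand 3? yes. Count so far: 4
Gen 7: crossing 5x4. Involves strand 3? no. Count so far: 4
Gen 8: crossing 3x4. Involves strand 3? yes. Count so far: 5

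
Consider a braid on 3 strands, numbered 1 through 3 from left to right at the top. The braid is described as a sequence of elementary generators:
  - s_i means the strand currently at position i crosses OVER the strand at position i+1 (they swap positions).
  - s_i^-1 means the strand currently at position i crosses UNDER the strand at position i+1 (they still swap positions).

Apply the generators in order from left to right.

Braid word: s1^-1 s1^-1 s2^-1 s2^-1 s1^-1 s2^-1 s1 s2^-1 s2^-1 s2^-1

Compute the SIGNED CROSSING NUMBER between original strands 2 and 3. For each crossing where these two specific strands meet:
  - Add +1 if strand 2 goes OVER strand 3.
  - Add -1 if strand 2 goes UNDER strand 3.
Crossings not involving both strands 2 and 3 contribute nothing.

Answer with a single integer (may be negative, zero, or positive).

Gen 1: crossing 1x2. Both 2&3? no. Sum: 0
Gen 2: crossing 2x1. Both 2&3? no. Sum: 0
Gen 3: 2 under 3. Both 2&3? yes. Contrib: -1. Sum: -1
Gen 4: 3 under 2. Both 2&3? yes. Contrib: +1. Sum: 0
Gen 5: crossing 1x2. Both 2&3? no. Sum: 0
Gen 6: crossing 1x3. Both 2&3? no. Sum: 0
Gen 7: 2 over 3. Both 2&3? yes. Contrib: +1. Sum: 1
Gen 8: crossing 2x1. Both 2&3? no. Sum: 1
Gen 9: crossing 1x2. Both 2&3? no. Sum: 1
Gen 10: crossing 2x1. Both 2&3? no. Sum: 1

Answer: 1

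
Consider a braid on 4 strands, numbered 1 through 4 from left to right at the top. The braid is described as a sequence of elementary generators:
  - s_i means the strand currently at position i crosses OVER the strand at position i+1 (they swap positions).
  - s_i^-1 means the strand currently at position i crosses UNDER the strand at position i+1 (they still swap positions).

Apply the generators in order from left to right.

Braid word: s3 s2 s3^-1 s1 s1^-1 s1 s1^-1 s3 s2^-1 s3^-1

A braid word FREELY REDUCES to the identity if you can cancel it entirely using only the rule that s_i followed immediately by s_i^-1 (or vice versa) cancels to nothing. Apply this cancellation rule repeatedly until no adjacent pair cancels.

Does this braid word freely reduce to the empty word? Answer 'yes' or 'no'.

Answer: yes

Derivation:
Gen 1 (s3): push. Stack: [s3]
Gen 2 (s2): push. Stack: [s3 s2]
Gen 3 (s3^-1): push. Stack: [s3 s2 s3^-1]
Gen 4 (s1): push. Stack: [s3 s2 s3^-1 s1]
Gen 5 (s1^-1): cancels prior s1. Stack: [s3 s2 s3^-1]
Gen 6 (s1): push. Stack: [s3 s2 s3^-1 s1]
Gen 7 (s1^-1): cancels prior s1. Stack: [s3 s2 s3^-1]
Gen 8 (s3): cancels prior s3^-1. Stack: [s3 s2]
Gen 9 (s2^-1): cancels prior s2. Stack: [s3]
Gen 10 (s3^-1): cancels prior s3. Stack: []
Reduced word: (empty)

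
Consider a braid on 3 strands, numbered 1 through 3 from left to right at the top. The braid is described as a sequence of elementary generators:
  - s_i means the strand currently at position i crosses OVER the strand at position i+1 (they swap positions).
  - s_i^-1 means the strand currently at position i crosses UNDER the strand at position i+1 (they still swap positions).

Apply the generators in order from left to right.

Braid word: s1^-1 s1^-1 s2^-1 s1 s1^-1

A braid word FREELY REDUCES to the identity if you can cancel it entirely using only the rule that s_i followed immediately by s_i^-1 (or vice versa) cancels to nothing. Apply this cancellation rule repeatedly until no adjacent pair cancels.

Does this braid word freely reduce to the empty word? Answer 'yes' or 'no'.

Gen 1 (s1^-1): push. Stack: [s1^-1]
Gen 2 (s1^-1): push. Stack: [s1^-1 s1^-1]
Gen 3 (s2^-1): push. Stack: [s1^-1 s1^-1 s2^-1]
Gen 4 (s1): push. Stack: [s1^-1 s1^-1 s2^-1 s1]
Gen 5 (s1^-1): cancels prior s1. Stack: [s1^-1 s1^-1 s2^-1]
Reduced word: s1^-1 s1^-1 s2^-1

Answer: no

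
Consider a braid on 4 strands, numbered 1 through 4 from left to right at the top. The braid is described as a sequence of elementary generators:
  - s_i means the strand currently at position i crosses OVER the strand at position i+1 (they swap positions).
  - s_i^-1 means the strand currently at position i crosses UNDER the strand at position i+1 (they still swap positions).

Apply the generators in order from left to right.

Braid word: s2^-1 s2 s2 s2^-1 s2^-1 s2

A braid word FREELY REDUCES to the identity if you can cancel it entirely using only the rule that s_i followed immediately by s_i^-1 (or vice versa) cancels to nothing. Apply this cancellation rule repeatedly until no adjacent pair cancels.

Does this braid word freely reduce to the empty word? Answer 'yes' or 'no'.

Gen 1 (s2^-1): push. Stack: [s2^-1]
Gen 2 (s2): cancels prior s2^-1. Stack: []
Gen 3 (s2): push. Stack: [s2]
Gen 4 (s2^-1): cancels prior s2. Stack: []
Gen 5 (s2^-1): push. Stack: [s2^-1]
Gen 6 (s2): cancels prior s2^-1. Stack: []
Reduced word: (empty)

Answer: yes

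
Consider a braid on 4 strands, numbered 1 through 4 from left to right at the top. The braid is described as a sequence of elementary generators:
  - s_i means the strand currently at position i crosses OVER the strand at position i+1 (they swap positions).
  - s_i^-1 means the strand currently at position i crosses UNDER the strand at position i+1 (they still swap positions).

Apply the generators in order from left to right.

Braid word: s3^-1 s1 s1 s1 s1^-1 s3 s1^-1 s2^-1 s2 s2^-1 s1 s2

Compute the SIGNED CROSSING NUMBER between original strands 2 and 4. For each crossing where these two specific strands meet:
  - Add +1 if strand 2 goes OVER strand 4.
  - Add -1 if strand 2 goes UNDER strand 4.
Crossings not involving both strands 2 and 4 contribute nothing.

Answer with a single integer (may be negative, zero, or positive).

Gen 1: crossing 3x4. Both 2&4? no. Sum: 0
Gen 2: crossing 1x2. Both 2&4? no. Sum: 0
Gen 3: crossing 2x1. Both 2&4? no. Sum: 0
Gen 4: crossing 1x2. Both 2&4? no. Sum: 0
Gen 5: crossing 2x1. Both 2&4? no. Sum: 0
Gen 6: crossing 4x3. Both 2&4? no. Sum: 0
Gen 7: crossing 1x2. Both 2&4? no. Sum: 0
Gen 8: crossing 1x3. Both 2&4? no. Sum: 0
Gen 9: crossing 3x1. Both 2&4? no. Sum: 0
Gen 10: crossing 1x3. Both 2&4? no. Sum: 0
Gen 11: crossing 2x3. Both 2&4? no. Sum: 0
Gen 12: crossing 2x1. Both 2&4? no. Sum: 0

Answer: 0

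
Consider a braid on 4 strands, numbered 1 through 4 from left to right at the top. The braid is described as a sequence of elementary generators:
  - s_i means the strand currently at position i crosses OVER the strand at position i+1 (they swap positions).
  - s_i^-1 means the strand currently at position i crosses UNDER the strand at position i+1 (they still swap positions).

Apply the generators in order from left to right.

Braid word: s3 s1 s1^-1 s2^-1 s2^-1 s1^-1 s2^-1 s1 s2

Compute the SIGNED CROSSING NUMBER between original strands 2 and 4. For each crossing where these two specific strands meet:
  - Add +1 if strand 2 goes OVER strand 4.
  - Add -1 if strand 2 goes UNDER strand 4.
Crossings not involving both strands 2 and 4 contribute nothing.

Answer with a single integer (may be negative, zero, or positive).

Answer: 1

Derivation:
Gen 1: crossing 3x4. Both 2&4? no. Sum: 0
Gen 2: crossing 1x2. Both 2&4? no. Sum: 0
Gen 3: crossing 2x1. Both 2&4? no. Sum: 0
Gen 4: 2 under 4. Both 2&4? yes. Contrib: -1. Sum: -1
Gen 5: 4 under 2. Both 2&4? yes. Contrib: +1. Sum: 0
Gen 6: crossing 1x2. Both 2&4? no. Sum: 0
Gen 7: crossing 1x4. Both 2&4? no. Sum: 0
Gen 8: 2 over 4. Both 2&4? yes. Contrib: +1. Sum: 1
Gen 9: crossing 2x1. Both 2&4? no. Sum: 1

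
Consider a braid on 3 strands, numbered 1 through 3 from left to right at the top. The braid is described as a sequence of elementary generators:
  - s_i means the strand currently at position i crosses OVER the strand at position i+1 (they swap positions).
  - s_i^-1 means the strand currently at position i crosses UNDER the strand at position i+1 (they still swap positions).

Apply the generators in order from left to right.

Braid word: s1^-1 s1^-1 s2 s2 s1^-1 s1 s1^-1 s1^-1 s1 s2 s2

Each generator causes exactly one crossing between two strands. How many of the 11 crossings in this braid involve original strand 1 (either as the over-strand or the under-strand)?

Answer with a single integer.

Answer: 9

Derivation:
Gen 1: crossing 1x2. Involves strand 1? yes. Count so far: 1
Gen 2: crossing 2x1. Involves strand 1? yes. Count so far: 2
Gen 3: crossing 2x3. Involves strand 1? no. Count so far: 2
Gen 4: crossing 3x2. Involves strand 1? no. Count so far: 2
Gen 5: crossing 1x2. Involves strand 1? yes. Count so far: 3
Gen 6: crossing 2x1. Involves strand 1? yes. Count so far: 4
Gen 7: crossing 1x2. Involves strand 1? yes. Count so far: 5
Gen 8: crossing 2x1. Involves strand 1? yes. Count so far: 6
Gen 9: crossing 1x2. Involves strand 1? yes. Count so far: 7
Gen 10: crossing 1x3. Involves strand 1? yes. Count so far: 8
Gen 11: crossing 3x1. Involves strand 1? yes. Count so far: 9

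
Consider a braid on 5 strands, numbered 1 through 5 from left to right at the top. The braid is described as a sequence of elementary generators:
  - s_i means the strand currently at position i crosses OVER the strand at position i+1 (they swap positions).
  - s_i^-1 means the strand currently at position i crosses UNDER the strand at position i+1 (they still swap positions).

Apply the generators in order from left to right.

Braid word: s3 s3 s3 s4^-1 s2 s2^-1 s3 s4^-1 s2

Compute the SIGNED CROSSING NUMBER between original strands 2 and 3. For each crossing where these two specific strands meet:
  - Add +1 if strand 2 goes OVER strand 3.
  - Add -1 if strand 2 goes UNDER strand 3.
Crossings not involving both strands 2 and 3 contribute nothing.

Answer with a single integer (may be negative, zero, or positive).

Answer: 0

Derivation:
Gen 1: crossing 3x4. Both 2&3? no. Sum: 0
Gen 2: crossing 4x3. Both 2&3? no. Sum: 0
Gen 3: crossing 3x4. Both 2&3? no. Sum: 0
Gen 4: crossing 3x5. Both 2&3? no. Sum: 0
Gen 5: crossing 2x4. Both 2&3? no. Sum: 0
Gen 6: crossing 4x2. Both 2&3? no. Sum: 0
Gen 7: crossing 4x5. Both 2&3? no. Sum: 0
Gen 8: crossing 4x3. Both 2&3? no. Sum: 0
Gen 9: crossing 2x5. Both 2&3? no. Sum: 0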